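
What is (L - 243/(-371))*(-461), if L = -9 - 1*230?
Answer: 40764386/371 ≈ 1.0988e+5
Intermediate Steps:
L = -239 (L = -9 - 230 = -239)
(L - 243/(-371))*(-461) = (-239 - 243/(-371))*(-461) = (-239 - 243*(-1/371))*(-461) = (-239 + 243/371)*(-461) = -88426/371*(-461) = 40764386/371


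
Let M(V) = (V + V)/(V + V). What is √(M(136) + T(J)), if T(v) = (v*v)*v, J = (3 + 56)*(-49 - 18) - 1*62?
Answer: 3*I*√7191411486 ≈ 2.5441e+5*I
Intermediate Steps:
M(V) = 1 (M(V) = (2*V)/((2*V)) = (2*V)*(1/(2*V)) = 1)
J = -4015 (J = 59*(-67) - 62 = -3953 - 62 = -4015)
T(v) = v³ (T(v) = v²*v = v³)
√(M(136) + T(J)) = √(1 + (-4015)³) = √(1 - 64722703375) = √(-64722703374) = 3*I*√7191411486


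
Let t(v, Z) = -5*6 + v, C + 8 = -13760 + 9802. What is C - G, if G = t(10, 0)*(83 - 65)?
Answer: -3606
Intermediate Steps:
C = -3966 (C = -8 + (-13760 + 9802) = -8 - 3958 = -3966)
t(v, Z) = -30 + v
G = -360 (G = (-30 + 10)*(83 - 65) = -20*18 = -360)
C - G = -3966 - 1*(-360) = -3966 + 360 = -3606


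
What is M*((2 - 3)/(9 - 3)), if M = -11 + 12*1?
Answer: -⅙ ≈ -0.16667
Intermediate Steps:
M = 1 (M = -11 + 12 = 1)
M*((2 - 3)/(9 - 3)) = 1*((2 - 3)/(9 - 3)) = 1*(-1/6) = 1*(-1*⅙) = 1*(-⅙) = -⅙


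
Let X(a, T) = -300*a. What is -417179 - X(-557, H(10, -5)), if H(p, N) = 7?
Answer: -584279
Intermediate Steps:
-417179 - X(-557, H(10, -5)) = -417179 - (-300)*(-557) = -417179 - 1*167100 = -417179 - 167100 = -584279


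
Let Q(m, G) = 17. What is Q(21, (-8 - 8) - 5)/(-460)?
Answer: -17/460 ≈ -0.036957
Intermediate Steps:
Q(21, (-8 - 8) - 5)/(-460) = 17/(-460) = 17*(-1/460) = -17/460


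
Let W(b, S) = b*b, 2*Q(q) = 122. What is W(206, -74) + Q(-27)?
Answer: 42497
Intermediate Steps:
Q(q) = 61 (Q(q) = (½)*122 = 61)
W(b, S) = b²
W(206, -74) + Q(-27) = 206² + 61 = 42436 + 61 = 42497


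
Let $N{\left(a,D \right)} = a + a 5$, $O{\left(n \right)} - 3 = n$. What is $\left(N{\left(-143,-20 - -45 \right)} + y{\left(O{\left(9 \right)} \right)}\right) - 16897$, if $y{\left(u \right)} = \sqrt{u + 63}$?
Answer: $-17755 + 5 \sqrt{3} \approx -17746.0$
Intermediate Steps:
$O{\left(n \right)} = 3 + n$
$y{\left(u \right)} = \sqrt{63 + u}$
$N{\left(a,D \right)} = 6 a$ ($N{\left(a,D \right)} = a + 5 a = 6 a$)
$\left(N{\left(-143,-20 - -45 \right)} + y{\left(O{\left(9 \right)} \right)}\right) - 16897 = \left(6 \left(-143\right) + \sqrt{63 + \left(3 + 9\right)}\right) - 16897 = \left(-858 + \sqrt{63 + 12}\right) - 16897 = \left(-858 + \sqrt{75}\right) - 16897 = \left(-858 + 5 \sqrt{3}\right) - 16897 = -17755 + 5 \sqrt{3}$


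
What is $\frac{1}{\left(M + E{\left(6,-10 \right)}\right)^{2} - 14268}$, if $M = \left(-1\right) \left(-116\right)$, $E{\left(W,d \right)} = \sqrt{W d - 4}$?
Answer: $- \frac{219}{1053028} - \frac{116 i}{263257} \approx -0.00020797 - 0.00044063 i$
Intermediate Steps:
$E{\left(W,d \right)} = \sqrt{-4 + W d}$
$M = 116$
$\frac{1}{\left(M + E{\left(6,-10 \right)}\right)^{2} - 14268} = \frac{1}{\left(116 + \sqrt{-4 + 6 \left(-10\right)}\right)^{2} - 14268} = \frac{1}{\left(116 + \sqrt{-4 - 60}\right)^{2} - 14268} = \frac{1}{\left(116 + \sqrt{-64}\right)^{2} - 14268} = \frac{1}{\left(116 + 8 i\right)^{2} - 14268} = \frac{1}{-14268 + \left(116 + 8 i\right)^{2}}$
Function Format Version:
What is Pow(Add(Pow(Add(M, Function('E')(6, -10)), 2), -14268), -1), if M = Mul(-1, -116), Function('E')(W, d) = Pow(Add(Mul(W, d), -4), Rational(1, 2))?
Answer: Add(Rational(-219, 1053028), Mul(Rational(-116, 263257), I)) ≈ Add(-0.00020797, Mul(-0.00044063, I))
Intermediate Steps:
Function('E')(W, d) = Pow(Add(-4, Mul(W, d)), Rational(1, 2))
M = 116
Pow(Add(Pow(Add(M, Function('E')(6, -10)), 2), -14268), -1) = Pow(Add(Pow(Add(116, Pow(Add(-4, Mul(6, -10)), Rational(1, 2))), 2), -14268), -1) = Pow(Add(Pow(Add(116, Pow(Add(-4, -60), Rational(1, 2))), 2), -14268), -1) = Pow(Add(Pow(Add(116, Pow(-64, Rational(1, 2))), 2), -14268), -1) = Pow(Add(Pow(Add(116, Mul(8, I)), 2), -14268), -1) = Pow(Add(-14268, Pow(Add(116, Mul(8, I)), 2)), -1)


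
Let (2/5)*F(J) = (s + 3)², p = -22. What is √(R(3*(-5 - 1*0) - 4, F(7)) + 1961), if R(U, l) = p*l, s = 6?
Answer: I*√2494 ≈ 49.94*I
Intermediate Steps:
F(J) = 405/2 (F(J) = 5*(6 + 3)²/2 = (5/2)*9² = (5/2)*81 = 405/2)
R(U, l) = -22*l
√(R(3*(-5 - 1*0) - 4, F(7)) + 1961) = √(-22*405/2 + 1961) = √(-4455 + 1961) = √(-2494) = I*√2494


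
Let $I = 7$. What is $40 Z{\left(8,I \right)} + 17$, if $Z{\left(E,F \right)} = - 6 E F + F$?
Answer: $-13143$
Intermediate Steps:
$Z{\left(E,F \right)} = F - 6 E F$ ($Z{\left(E,F \right)} = - 6 E F + F = F - 6 E F$)
$40 Z{\left(8,I \right)} + 17 = 40 \cdot 7 \left(1 - 48\right) + 17 = 40 \cdot 7 \left(-47\right) + 17 = 40 \left(-329\right) + 17 = -13160 + 17 = -13143$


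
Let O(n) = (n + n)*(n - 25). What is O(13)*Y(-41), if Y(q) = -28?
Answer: 8736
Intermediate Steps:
O(n) = 2*n*(-25 + n) (O(n) = (2*n)*(-25 + n) = 2*n*(-25 + n))
O(13)*Y(-41) = (2*13*(-25 + 13))*(-28) = (2*13*(-12))*(-28) = -312*(-28) = 8736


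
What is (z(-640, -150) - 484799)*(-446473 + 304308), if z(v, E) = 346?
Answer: 68872260745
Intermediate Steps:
(z(-640, -150) - 484799)*(-446473 + 304308) = (346 - 484799)*(-446473 + 304308) = -484453*(-142165) = 68872260745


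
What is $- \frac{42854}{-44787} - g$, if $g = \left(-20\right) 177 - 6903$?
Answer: $\frac{467753495}{44787} \approx 10444.0$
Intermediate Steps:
$g = -10443$ ($g = -3540 - 6903 = -10443$)
$- \frac{42854}{-44787} - g = - \frac{42854}{-44787} - -10443 = \left(-42854\right) \left(- \frac{1}{44787}\right) + 10443 = \frac{42854}{44787} + 10443 = \frac{467753495}{44787}$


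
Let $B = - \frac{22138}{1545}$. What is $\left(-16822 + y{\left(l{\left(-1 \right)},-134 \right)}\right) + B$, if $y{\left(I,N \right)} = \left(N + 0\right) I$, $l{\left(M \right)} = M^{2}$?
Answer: $- \frac{26219158}{1545} \approx -16970.0$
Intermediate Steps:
$B = - \frac{22138}{1545}$ ($B = \left(-22138\right) \frac{1}{1545} = - \frac{22138}{1545} \approx -14.329$)
$y{\left(I,N \right)} = I N$ ($y{\left(I,N \right)} = N I = I N$)
$\left(-16822 + y{\left(l{\left(-1 \right)},-134 \right)}\right) + B = \left(-16822 + \left(-1\right)^{2} \left(-134\right)\right) - \frac{22138}{1545} = \left(-16822 + 1 \left(-134\right)\right) - \frac{22138}{1545} = \left(-16822 - 134\right) - \frac{22138}{1545} = -16956 - \frac{22138}{1545} = - \frac{26219158}{1545}$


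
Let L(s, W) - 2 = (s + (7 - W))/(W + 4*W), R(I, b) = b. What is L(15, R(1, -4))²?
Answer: 49/100 ≈ 0.49000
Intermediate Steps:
L(s, W) = 2 + (7 + s - W)/(5*W) (L(s, W) = 2 + (s + (7 - W))/(W + 4*W) = 2 + (7 + s - W)/((5*W)) = 2 + (7 + s - W)*(1/(5*W)) = 2 + (7 + s - W)/(5*W))
L(15, R(1, -4))² = ((⅕)*(7 + 15 + 9*(-4))/(-4))² = ((⅕)*(-¼)*(7 + 15 - 36))² = ((⅕)*(-¼)*(-14))² = (7/10)² = 49/100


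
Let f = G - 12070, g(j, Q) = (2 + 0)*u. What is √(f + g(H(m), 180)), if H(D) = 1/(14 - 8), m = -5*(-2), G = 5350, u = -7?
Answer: I*√6734 ≈ 82.061*I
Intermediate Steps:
m = 10
H(D) = ⅙ (H(D) = 1/6 = ⅙)
g(j, Q) = -14 (g(j, Q) = (2 + 0)*(-7) = 2*(-7) = -14)
f = -6720 (f = 5350 - 12070 = -6720)
√(f + g(H(m), 180)) = √(-6720 - 14) = √(-6734) = I*√6734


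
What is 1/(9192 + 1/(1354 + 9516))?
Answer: 10870/99917041 ≈ 0.00010879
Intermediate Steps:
1/(9192 + 1/(1354 + 9516)) = 1/(9192 + 1/10870) = 1/(99917041/10870) = 10870/99917041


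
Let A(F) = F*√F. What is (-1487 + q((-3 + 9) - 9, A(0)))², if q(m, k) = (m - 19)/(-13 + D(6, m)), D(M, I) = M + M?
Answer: 2146225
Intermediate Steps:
D(M, I) = 2*M
A(F) = F^(3/2)
q(m, k) = 19 - m (q(m, k) = (m - 19)/(-13 + 2*6) = (-19 + m)/(-13 + 12) = (-19 + m)/(-1) = (-19 + m)*(-1) = 19 - m)
(-1487 + q((-3 + 9) - 9, A(0)))² = (-1487 + (19 - ((-3 + 9) - 9)))² = (-1487 + (19 - (6 - 9)))² = (-1487 + (19 - 1*(-3)))² = (-1487 + (19 + 3))² = (-1487 + 22)² = (-1465)² = 2146225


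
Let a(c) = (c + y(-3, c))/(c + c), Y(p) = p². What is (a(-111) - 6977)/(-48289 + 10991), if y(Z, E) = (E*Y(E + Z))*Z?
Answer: 52941/74596 ≈ 0.70970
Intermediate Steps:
y(Z, E) = E*Z*(E + Z)² (y(Z, E) = (E*(E + Z)²)*Z = E*Z*(E + Z)²)
a(c) = (c - 3*c*(-3 + c)²)/(2*c) (a(c) = (c + c*(-3)*(c - 3)²)/(c + c) = (c + c*(-3)*(-3 + c)²)/((2*c)) = (c - 3*c*(-3 + c)²)*(1/(2*c)) = (c - 3*c*(-3 + c)²)/(2*c))
(a(-111) - 6977)/(-48289 + 10991) = ((½ - 3*(-3 - 111)²/2) - 6977)/(-48289 + 10991) = ((½ - 3/2*(-114)²) - 6977)/(-37298) = ((½ - 3/2*12996) - 6977)*(-1/37298) = ((½ - 19494) - 6977)*(-1/37298) = (-38987/2 - 6977)*(-1/37298) = -52941/2*(-1/37298) = 52941/74596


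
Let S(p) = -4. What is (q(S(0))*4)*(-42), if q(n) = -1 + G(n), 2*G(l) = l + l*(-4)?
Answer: -840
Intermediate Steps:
G(l) = -3*l/2 (G(l) = (l + l*(-4))/2 = (l - 4*l)/2 = (-3*l)/2 = -3*l/2)
q(n) = -1 - 3*n/2
(q(S(0))*4)*(-42) = ((-1 - 3/2*(-4))*4)*(-42) = ((-1 + 6)*4)*(-42) = (5*4)*(-42) = 20*(-42) = -840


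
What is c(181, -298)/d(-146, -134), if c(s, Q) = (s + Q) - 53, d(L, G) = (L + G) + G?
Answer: 85/207 ≈ 0.41063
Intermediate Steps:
d(L, G) = L + 2*G (d(L, G) = (G + L) + G = L + 2*G)
c(s, Q) = -53 + Q + s (c(s, Q) = (Q + s) - 53 = -53 + Q + s)
c(181, -298)/d(-146, -134) = (-53 - 298 + 181)/(-146 + 2*(-134)) = -170/(-146 - 268) = -170/(-414) = -170*(-1/414) = 85/207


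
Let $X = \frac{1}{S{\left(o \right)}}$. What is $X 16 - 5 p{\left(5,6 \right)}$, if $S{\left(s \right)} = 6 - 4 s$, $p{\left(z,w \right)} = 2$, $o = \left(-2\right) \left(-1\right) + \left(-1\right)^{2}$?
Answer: $- \frac{38}{3} \approx -12.667$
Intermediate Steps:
$o = 3$ ($o = 2 + 1 = 3$)
$X = - \frac{1}{6}$ ($X = \frac{1}{6 - 12} = \frac{1}{-6} = - \frac{1}{6} \approx -0.16667$)
$X 16 - 5 p{\left(5,6 \right)} = \left(- \frac{1}{6}\right) 16 - 10 = - \frac{8}{3} - 10 = - \frac{38}{3}$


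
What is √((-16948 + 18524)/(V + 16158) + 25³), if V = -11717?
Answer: √308170764641/4441 ≈ 125.00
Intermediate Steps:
√((-16948 + 18524)/(V + 16158) + 25³) = √((-16948 + 18524)/(-11717 + 16158) + 25³) = √(1576/4441 + 15625) = √(69392201/4441) = √308170764641/4441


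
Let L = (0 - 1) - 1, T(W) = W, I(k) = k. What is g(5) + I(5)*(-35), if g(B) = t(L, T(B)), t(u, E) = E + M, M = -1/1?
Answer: -171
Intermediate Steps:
M = -1 (M = -1*1 = -1)
L = -2 (L = -1 - 1 = -2)
t(u, E) = -1 + E (t(u, E) = E - 1 = -1 + E)
g(B) = -1 + B
g(5) + I(5)*(-35) = (-1 + 5) + 5*(-35) = 4 - 175 = -171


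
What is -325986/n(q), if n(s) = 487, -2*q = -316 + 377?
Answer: -325986/487 ≈ -669.38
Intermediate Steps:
q = -61/2 (q = -(-316 + 377)/2 = -1/2*61 = -61/2 ≈ -30.500)
-325986/n(q) = -325986/487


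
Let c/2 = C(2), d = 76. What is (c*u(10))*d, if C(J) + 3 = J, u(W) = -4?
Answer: 608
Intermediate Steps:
C(J) = -3 + J
c = -2 (c = 2*(-3 + 2) = 2*(-1) = -2)
(c*u(10))*d = -2*(-4)*76 = 8*76 = 608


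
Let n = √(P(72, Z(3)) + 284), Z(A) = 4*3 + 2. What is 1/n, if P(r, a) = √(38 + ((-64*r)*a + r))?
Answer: (284 + I*√64402)^(-½) ≈ 0.047872 - 0.018272*I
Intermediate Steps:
Z(A) = 14 (Z(A) = 12 + 2 = 14)
P(r, a) = √(38 + r - 64*a*r) (P(r, a) = √(38 + (-64*a*r + r)) = √(38 + (r - 64*a*r)) = √(38 + r - 64*a*r))
n = √(284 + I*√64402) (n = √(√(38 + 72 - 64*14*72) + 284) = √(√(38 + 72 - 64512) + 284) = √(√(-64402) + 284) = √(I*√64402 + 284) = √(284 + I*√64402) ≈ 18.233 + 6.9593*I)
1/n = 1/(√(284 + I*√64402)) = (284 + I*√64402)^(-½)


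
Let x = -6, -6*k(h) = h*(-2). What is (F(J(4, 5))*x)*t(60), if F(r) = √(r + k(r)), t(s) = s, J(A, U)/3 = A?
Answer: -1440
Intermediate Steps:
k(h) = h/3 (k(h) = -h*(-2)/6 = -(-1)*h/3 = h/3)
J(A, U) = 3*A
F(r) = 2*√3*√r/3 (F(r) = √(r + r/3) = √(4*r/3) = 2*√3*√r/3)
(F(J(4, 5))*x)*t(60) = ((2*√3*√(3*4)/3)*(-6))*60 = ((2*√3*√12/3)*(-6))*60 = ((2*√3*(2*√3)/3)*(-6))*60 = (4*(-6))*60 = -24*60 = -1440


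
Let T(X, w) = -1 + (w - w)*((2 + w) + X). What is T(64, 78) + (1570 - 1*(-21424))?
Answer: 22993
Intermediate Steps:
T(X, w) = -1 (T(X, w) = -1 + 0*(2 + X + w) = -1 + 0 = -1)
T(64, 78) + (1570 - 1*(-21424)) = -1 + (1570 - 1*(-21424)) = -1 + (1570 + 21424) = -1 + 22994 = 22993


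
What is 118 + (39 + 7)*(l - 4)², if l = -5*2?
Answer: 9134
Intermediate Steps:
l = -10
118 + (39 + 7)*(l - 4)² = 118 + (39 + 7)*(-10 - 4)² = 118 + 46*(-14)² = 118 + 46*196 = 118 + 9016 = 9134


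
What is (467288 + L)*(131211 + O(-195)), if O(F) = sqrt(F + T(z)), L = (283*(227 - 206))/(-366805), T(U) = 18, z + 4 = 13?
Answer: 22490033678544267/366805 + 171403568897*I*sqrt(177)/366805 ≈ 6.1313e+10 + 6.2169e+6*I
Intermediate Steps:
z = 9 (z = -4 + 13 = 9)
L = -5943/366805 (L = (283*21)*(-1/366805) = 5943*(-1/366805) = -5943/366805 ≈ -0.016202)
O(F) = sqrt(18 + F) (O(F) = sqrt(F + 18) = sqrt(18 + F))
(467288 + L)*(131211 + O(-195)) = (467288 - 5943/366805)*(131211 + sqrt(18 - 195)) = 171403568897*(131211 + sqrt(-177))/366805 = 171403568897*(131211 + I*sqrt(177))/366805 = 22490033678544267/366805 + 171403568897*I*sqrt(177)/366805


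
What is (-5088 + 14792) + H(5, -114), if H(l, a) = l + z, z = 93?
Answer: 9802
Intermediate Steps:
H(l, a) = 93 + l (H(l, a) = l + 93 = 93 + l)
(-5088 + 14792) + H(5, -114) = (-5088 + 14792) + (93 + 5) = 9704 + 98 = 9802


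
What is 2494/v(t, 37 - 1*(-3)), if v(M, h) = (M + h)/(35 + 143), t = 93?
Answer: 443932/133 ≈ 3337.8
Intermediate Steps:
v(M, h) = M/178 + h/178 (v(M, h) = (M + h)/178 = (M + h)*(1/178) = M/178 + h/178)
2494/v(t, 37 - 1*(-3)) = 2494/((1/178)*93 + (37 - 1*(-3))/178) = 2494/(93/178 + (37 + 3)/178) = 2494/(93/178 + (1/178)*40) = 2494/(93/178 + 20/89) = 2494/(133/178) = 2494*(178/133) = 443932/133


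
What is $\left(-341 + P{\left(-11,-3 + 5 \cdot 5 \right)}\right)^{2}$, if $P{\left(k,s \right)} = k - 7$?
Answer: $128881$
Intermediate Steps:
$P{\left(k,s \right)} = -7 + k$
$\left(-341 + P{\left(-11,-3 + 5 \cdot 5 \right)}\right)^{2} = \left(-341 - 18\right)^{2} = \left(-359\right)^{2} = 128881$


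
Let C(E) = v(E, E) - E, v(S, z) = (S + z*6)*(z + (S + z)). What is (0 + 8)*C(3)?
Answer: 1488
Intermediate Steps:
v(S, z) = (S + 2*z)*(S + 6*z) (v(S, z) = (S + 6*z)*(S + 2*z) = (S + 2*z)*(S + 6*z))
C(E) = -E + 21*E² (C(E) = (E² + 12*E² + 8*E*E) - E = (E² + 12*E² + 8*E²) - E = 21*E² - E = -E + 21*E²)
(0 + 8)*C(3) = (0 + 8)*(3*(-1 + 21*3)) = 8*(3*(-1 + 63)) = 8*(3*62) = 8*186 = 1488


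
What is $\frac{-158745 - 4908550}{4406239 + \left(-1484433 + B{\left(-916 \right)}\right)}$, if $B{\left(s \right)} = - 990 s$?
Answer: $- \frac{5067295}{3828646} \approx -1.3235$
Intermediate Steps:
$\frac{-158745 - 4908550}{4406239 + \left(-1484433 + B{\left(-916 \right)}\right)} = \frac{-158745 - 4908550}{4406239 - 577593} = - \frac{5067295}{4406239 + \left(-1484433 + 906840\right)} = - \frac{5067295}{4406239 - 577593} = - \frac{5067295}{3828646}$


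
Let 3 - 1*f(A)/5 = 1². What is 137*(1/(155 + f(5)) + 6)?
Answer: 135767/165 ≈ 822.83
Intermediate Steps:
f(A) = 10 (f(A) = 15 - 5*1² = 15 - 5*1 = 15 - 5 = 10)
137*(1/(155 + f(5)) + 6) = 137*(1/(155 + 10) + 6) = 137*(1/165 + 6) = 137*(991/165) = 135767/165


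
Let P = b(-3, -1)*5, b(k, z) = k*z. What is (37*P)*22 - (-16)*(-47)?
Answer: 11458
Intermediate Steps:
P = 15 (P = -3*(-1)*5 = 3*5 = 15)
(37*P)*22 - (-16)*(-47) = (37*15)*22 - (-16)*(-47) = 555*22 - 1*752 = 12210 - 752 = 11458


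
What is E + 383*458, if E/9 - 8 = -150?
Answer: 174136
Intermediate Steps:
E = -1278 (E = 72 + 9*(-150) = 72 - 1350 = -1278)
E + 383*458 = -1278 + 383*458 = -1278 + 175414 = 174136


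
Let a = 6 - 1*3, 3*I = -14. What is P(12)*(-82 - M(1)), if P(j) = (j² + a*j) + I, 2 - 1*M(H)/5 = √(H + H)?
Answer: -48392/3 + 2630*√2/3 ≈ -14891.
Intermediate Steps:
M(H) = 10 - 5*√2*√H (M(H) = 10 - 5*√(H + H) = 10 - 5*√2*√H)
I = -14/3 (I = (⅓)*(-14) = -14/3 ≈ -4.6667)
a = 3 (a = 6 - 3 = 3)
P(j) = -14/3 + j² + 3*j (P(j) = (j² + 3*j) - 14/3 = -14/3 + j² + 3*j)
P(12)*(-82 - M(1)) = (-14/3 + 12² + 3*12)*(-82 - (10 - 5*√2*√1)) = (-14/3 + 144 + 36)*(-82 - (10 - 5*√2*1)) = 526*(-82 - (10 - 5*√2))/3 = 526*(-82 + (-10 + 5*√2))/3 = 526*(-92 + 5*√2)/3 = -48392/3 + 2630*√2/3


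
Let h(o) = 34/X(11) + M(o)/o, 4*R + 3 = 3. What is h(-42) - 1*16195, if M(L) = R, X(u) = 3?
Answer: -48551/3 ≈ -16184.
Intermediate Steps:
R = 0 (R = -¾ + (¼)*3 = -¾ + ¾ = 0)
M(L) = 0
h(o) = 34/3 (h(o) = 34/3 + 0/o = 34*(⅓) + 0 = 34/3 + 0 = 34/3)
h(-42) - 1*16195 = 34/3 - 1*16195 = 34/3 - 16195 = -48551/3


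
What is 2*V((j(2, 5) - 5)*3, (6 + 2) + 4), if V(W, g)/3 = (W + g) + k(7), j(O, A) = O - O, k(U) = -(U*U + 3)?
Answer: -330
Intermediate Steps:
k(U) = -3 - U**2 (k(U) = -(U**2 + 3) = -(3 + U**2) = -3 - U**2)
j(O, A) = 0
V(W, g) = -156 + 3*W + 3*g (V(W, g) = 3*((W + g) + (-3 - 1*7**2)) = 3*((W + g) + (-3 - 1*49)) = 3*((W + g) + (-3 - 49)) = 3*((W + g) - 52) = 3*(-52 + W + g) = -156 + 3*W + 3*g)
2*V((j(2, 5) - 5)*3, (6 + 2) + 4) = 2*(-156 + 3*((0 - 5)*3) + 3*((6 + 2) + 4)) = 2*(-156 + 3*(-5*3) + 3*(8 + 4)) = 2*(-156 + 3*(-15) + 3*12) = 2*(-156 - 45 + 36) = 2*(-165) = -330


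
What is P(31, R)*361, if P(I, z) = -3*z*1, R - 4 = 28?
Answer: -34656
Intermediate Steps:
R = 32 (R = 4 + 28 = 32)
P(I, z) = -3*z
P(31, R)*361 = -3*32*361 = -96*361 = -34656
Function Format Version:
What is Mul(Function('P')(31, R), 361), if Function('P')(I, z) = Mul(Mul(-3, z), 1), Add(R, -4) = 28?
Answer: -34656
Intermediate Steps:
R = 32 (R = Add(4, 28) = 32)
Function('P')(I, z) = Mul(-3, z)
Mul(Function('P')(31, R), 361) = Mul(Mul(-3, 32), 361) = Mul(-96, 361) = -34656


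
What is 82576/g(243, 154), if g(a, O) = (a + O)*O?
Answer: 104/77 ≈ 1.3506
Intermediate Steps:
g(a, O) = O*(O + a) (g(a, O) = (O + a)*O = O*(O + a))
82576/g(243, 154) = 82576/((154*(154 + 243))) = 82576/((154*397)) = 82576/61138 = 82576*(1/61138) = 104/77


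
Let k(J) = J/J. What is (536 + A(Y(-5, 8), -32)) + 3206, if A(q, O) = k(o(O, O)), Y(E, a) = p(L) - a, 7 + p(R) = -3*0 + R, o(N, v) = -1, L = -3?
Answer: 3743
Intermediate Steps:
p(R) = -7 + R (p(R) = -7 + (-3*0 + R) = -7 + (0 + R) = -7 + R)
k(J) = 1
Y(E, a) = -10 - a (Y(E, a) = (-7 - 3) - a = -10 - a)
A(q, O) = 1
(536 + A(Y(-5, 8), -32)) + 3206 = (536 + 1) + 3206 = 537 + 3206 = 3743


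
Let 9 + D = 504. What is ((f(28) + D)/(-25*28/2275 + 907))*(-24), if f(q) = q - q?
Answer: -51480/3929 ≈ -13.103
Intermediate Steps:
D = 495 (D = -9 + 504 = 495)
f(q) = 0
((f(28) + D)/(-25*28/2275 + 907))*(-24) = ((0 + 495)/(-25*28/2275 + 907))*(-24) = (495/(-700*1/2275 + 907))*(-24) = (495/(-4/13 + 907))*(-24) = (495/(11787/13))*(-24) = (495*(13/11787))*(-24) = (2145/3929)*(-24) = -51480/3929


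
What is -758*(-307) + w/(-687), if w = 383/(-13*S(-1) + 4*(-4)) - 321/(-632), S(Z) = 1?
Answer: 2930079667963/12591336 ≈ 2.3271e+5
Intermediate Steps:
w = -232747/18328 (w = 383/(-13*1 + 4*(-4)) - 321/(-632) = 383/(-13 - 16) - 321*(-1/632) = 383/(-29) + 321/632 = 383*(-1/29) + 321/632 = -383/29 + 321/632 = -232747/18328 ≈ -12.699)
-758*(-307) + w/(-687) = -758*(-307) - 232747/18328/(-687) = 232706 - 232747/18328*(-1/687) = 232706 + 232747/12591336 = 2930079667963/12591336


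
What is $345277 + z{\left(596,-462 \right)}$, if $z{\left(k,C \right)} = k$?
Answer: $345873$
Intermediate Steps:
$345277 + z{\left(596,-462 \right)} = 345277 + 596 = 345873$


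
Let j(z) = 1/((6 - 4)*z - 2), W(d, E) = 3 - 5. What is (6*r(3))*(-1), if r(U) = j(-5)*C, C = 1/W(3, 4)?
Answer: -¼ ≈ -0.25000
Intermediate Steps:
W(d, E) = -2
j(z) = 1/(-2 + 2*z) (j(z) = 1/(2*z - 2) = 1/(-2 + 2*z))
C = -½ (C = 1/(-2) = -½ ≈ -0.50000)
r(U) = 1/24 (r(U) = (1/(2*(-1 - 5)))*(-½) = ((½)/(-6))*(-½) = ((½)*(-⅙))*(-½) = -1/12*(-½) = 1/24)
(6*r(3))*(-1) = (6*(1/24))*(-1) = (¼)*(-1) = -¼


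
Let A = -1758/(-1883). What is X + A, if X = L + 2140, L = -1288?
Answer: 1606074/1883 ≈ 852.93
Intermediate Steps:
X = 852 (X = -1288 + 2140 = 852)
A = 1758/1883 (A = -1758*(-1/1883) = 1758/1883 ≈ 0.93362)
X + A = 852 + 1758/1883 = 1606074/1883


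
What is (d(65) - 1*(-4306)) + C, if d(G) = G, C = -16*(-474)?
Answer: 11955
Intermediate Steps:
C = 7584
(d(65) - 1*(-4306)) + C = (65 - 1*(-4306)) + 7584 = (65 + 4306) + 7584 = 4371 + 7584 = 11955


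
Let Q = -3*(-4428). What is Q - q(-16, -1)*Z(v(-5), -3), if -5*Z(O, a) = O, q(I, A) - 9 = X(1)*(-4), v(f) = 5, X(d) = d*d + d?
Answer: 13285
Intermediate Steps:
X(d) = d + d² (X(d) = d² + d = d + d²)
q(I, A) = 1 (q(I, A) = 9 + (1*(1 + 1))*(-4) = 9 + (1*2)*(-4) = 9 + 2*(-4) = 9 - 8 = 1)
Z(O, a) = -O/5
Q = 13284
Q - q(-16, -1)*Z(v(-5), -3) = 13284 - (-⅕*5) = 13284 - (-1) = 13284 - 1*(-1) = 13284 + 1 = 13285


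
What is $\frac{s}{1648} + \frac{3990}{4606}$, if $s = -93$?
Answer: $\frac{439083}{542192} \approx 0.80983$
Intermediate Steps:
$\frac{s}{1648} + \frac{3990}{4606} = - \frac{93}{1648} + \frac{3990}{4606} = \left(-93\right) \frac{1}{1648} + 3990 \cdot \frac{1}{4606} = - \frac{93}{1648} + \frac{285}{329} = \frac{439083}{542192}$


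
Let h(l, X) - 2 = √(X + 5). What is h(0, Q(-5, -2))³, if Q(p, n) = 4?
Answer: 125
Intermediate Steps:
h(l, X) = 2 + √(5 + X) (h(l, X) = 2 + √(X + 5) = 2 + √(5 + X))
h(0, Q(-5, -2))³ = (2 + √(5 + 4))³ = (2 + √9)³ = (2 + 3)³ = 5³ = 125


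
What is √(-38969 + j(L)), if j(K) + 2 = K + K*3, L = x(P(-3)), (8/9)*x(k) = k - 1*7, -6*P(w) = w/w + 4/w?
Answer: I*√156009/2 ≈ 197.49*I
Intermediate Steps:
P(w) = -⅙ - 2/(3*w) (P(w) = -(w/w + 4/w)/6 = -(1 + 4/w)/6 = -⅙ - 2/(3*w))
x(k) = -63/8 + 9*k/8 (x(k) = 9*(k - 1*7)/8 = 9*(k - 7)/8 = 9*(-7 + k)/8 = -63/8 + 9*k/8)
L = -125/16 (L = -63/8 + 9*((⅙)*(-4 - 1*(-3))/(-3))/8 = -63/8 + 9*((⅙)*(-⅓)*(-4 + 3))/8 = -63/8 + 9*((⅙)*(-⅓)*(-1))/8 = -63/8 + (9/8)*(1/18) = -63/8 + 1/16 = -125/16 ≈ -7.8125)
j(K) = -2 + 4*K (j(K) = -2 + (K + K*3) = -2 + (K + 3*K) = -2 + 4*K)
√(-38969 + j(L)) = √(-38969 + (-2 + 4*(-125/16))) = √(-38969 + (-2 - 125/4)) = √(-38969 - 133/4) = √(-156009/4) = I*√156009/2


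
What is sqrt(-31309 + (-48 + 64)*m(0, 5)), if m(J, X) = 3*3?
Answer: I*sqrt(31165) ≈ 176.54*I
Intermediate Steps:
m(J, X) = 9
sqrt(-31309 + (-48 + 64)*m(0, 5)) = sqrt(-31309 + (-48 + 64)*9) = sqrt(-31309 + 16*9) = sqrt(-31309 + 144) = sqrt(-31165) = I*sqrt(31165)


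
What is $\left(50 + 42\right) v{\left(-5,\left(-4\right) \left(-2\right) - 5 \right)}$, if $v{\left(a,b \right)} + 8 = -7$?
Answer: $-1380$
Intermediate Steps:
$v{\left(a,b \right)} = -15$ ($v{\left(a,b \right)} = -8 - 7 = -15$)
$\left(50 + 42\right) v{\left(-5,\left(-4\right) \left(-2\right) - 5 \right)} = \left(50 + 42\right) \left(-15\right) = 92 \left(-15\right) = -1380$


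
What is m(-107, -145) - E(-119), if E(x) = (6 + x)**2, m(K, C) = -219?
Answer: -12988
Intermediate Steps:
m(-107, -145) - E(-119) = -219 - (6 - 119)**2 = -219 - 1*(-113)**2 = -219 - 1*12769 = -219 - 12769 = -12988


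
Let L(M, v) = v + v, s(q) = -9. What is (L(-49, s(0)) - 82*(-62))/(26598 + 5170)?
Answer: 2533/15884 ≈ 0.15947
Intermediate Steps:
L(M, v) = 2*v
(L(-49, s(0)) - 82*(-62))/(26598 + 5170) = (2*(-9) - 82*(-62))/(26598 + 5170) = (-18 - 1*(-5084))/31768 = (-18 + 5084)*(1/31768) = 5066*(1/31768) = 2533/15884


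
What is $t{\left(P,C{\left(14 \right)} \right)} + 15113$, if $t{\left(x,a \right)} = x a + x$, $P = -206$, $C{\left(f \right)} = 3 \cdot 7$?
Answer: $10581$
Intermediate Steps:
$C{\left(f \right)} = 21$
$t{\left(x,a \right)} = x + a x$ ($t{\left(x,a \right)} = a x + x = x + a x$)
$t{\left(P,C{\left(14 \right)} \right)} + 15113 = - 206 \left(1 + 21\right) + 15113 = \left(-206\right) 22 + 15113 = -4532 + 15113 = 10581$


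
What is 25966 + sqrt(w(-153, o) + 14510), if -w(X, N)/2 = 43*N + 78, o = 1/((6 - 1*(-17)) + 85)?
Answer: 25966 + sqrt(4650438)/18 ≈ 26086.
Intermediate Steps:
o = 1/108 (o = 1/((6 + 17) + 85) = 1/(23 + 85) = 1/108 ≈ 0.0092593)
w(X, N) = -156 - 86*N (w(X, N) = -2*(43*N + 78) = -2*(78 + 43*N) = -156 - 86*N)
25966 + sqrt(w(-153, o) + 14510) = 25966 + sqrt((-156 - 86*1/108) + 14510) = 25966 + sqrt((-156 - 43/54) + 14510) = 25966 + sqrt(-8467/54 + 14510) = 25966 + sqrt(775073/54) = 25966 + sqrt(4650438)/18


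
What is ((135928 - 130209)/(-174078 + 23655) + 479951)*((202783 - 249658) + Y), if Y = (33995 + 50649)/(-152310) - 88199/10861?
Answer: -21049867556836134768056/935472103605 ≈ -2.2502e+10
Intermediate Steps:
Y = -7176454087/827119455 (Y = 84644*(-1/152310) - 88199*1/10861 = -42322/76155 - 88199/10861 = -7176454087/827119455 ≈ -8.6764)
((135928 - 130209)/(-174078 + 23655) + 479951)*((202783 - 249658) + Y) = ((135928 - 130209)/(-174078 + 23655) + 479951)*((202783 - 249658) - 7176454087/827119455) = (5719/(-150423) + 479951)*(-46875 - 7176454087/827119455) = (5719*(-1/150423) + 479951)*(-38778400907212/827119455) = (-43/1131 + 479951)*(-38778400907212/827119455) = (542824538/1131)*(-38778400907212/827119455) = -21049867556836134768056/935472103605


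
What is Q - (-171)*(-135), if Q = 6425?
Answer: -16660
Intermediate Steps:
Q - (-171)*(-135) = 6425 - (-171)*(-135) = 6425 - 1*23085 = 6425 - 23085 = -16660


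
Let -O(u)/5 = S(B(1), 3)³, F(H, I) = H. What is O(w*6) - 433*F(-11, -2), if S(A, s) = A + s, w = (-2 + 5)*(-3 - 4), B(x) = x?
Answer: 4443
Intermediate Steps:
w = -21 (w = 3*(-7) = -21)
O(u) = -320 (O(u) = -5*(1 + 3)³ = -5*4³ = -5*64 = -320)
O(w*6) - 433*F(-11, -2) = -320 - 433*(-11) = -320 + 4763 = 4443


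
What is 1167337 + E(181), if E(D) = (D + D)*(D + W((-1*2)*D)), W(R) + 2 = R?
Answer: 1101091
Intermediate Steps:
W(R) = -2 + R
E(D) = 2*D*(-2 - D) (E(D) = (D + D)*(D + (-2 + (-1*2)*D)) = (2*D)*(D + (-2 - 2*D)) = (2*D)*(-2 - D) = 2*D*(-2 - D))
1167337 + E(181) = 1167337 + 2*181*(-2 - 1*181) = 1167337 + 2*181*(-2 - 181) = 1167337 + 2*181*(-183) = 1167337 - 66246 = 1101091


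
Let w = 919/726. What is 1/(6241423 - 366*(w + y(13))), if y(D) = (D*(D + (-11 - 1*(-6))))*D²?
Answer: -121/23214612 ≈ -5.2122e-6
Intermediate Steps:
y(D) = D³*(-5 + D) (y(D) = (D*(D + (-11 + 6)))*D² = (D*(D - 5))*D² = (D*(-5 + D))*D² = D³*(-5 + D))
w = 919/726 (w = 919*(1/726) = 919/726 ≈ 1.2658)
1/(6241423 - 366*(w + y(13))) = 1/(6241423 - 366*(919/726 + 13³*(-5 + 13))) = 1/(6241423 - 366*(919/726 + 2197*8)) = 1/(6241423 - 366*(919/726 + 17576)) = 1/(6241423 - 366*12761095/726) = 1/(6241423 - 778426795/121) = 1/(-23214612/121) = -121/23214612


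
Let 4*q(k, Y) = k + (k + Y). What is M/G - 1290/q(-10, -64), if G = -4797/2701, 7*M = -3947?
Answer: 1817651/4797 ≈ 378.91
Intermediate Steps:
M = -3947/7 (M = (⅐)*(-3947) = -3947/7 ≈ -563.86)
G = -4797/2701 (G = -4797*1/2701 = -4797/2701 ≈ -1.7760)
q(k, Y) = k/2 + Y/4 (q(k, Y) = (k + (k + Y))/4 = (k + (Y + k))/4 = (Y + 2*k)/4 = k/2 + Y/4)
M/G - 1290/q(-10, -64) = -3947/(7*(-4797/2701)) - 1290/((½)*(-10) + (¼)*(-64)) = -3947/7*(-2701/4797) - 1290/(-5 - 16) = 10660847/33579 - 1290/(-21) = 10660847/33579 - 1290*(-1/21) = 10660847/33579 + 430/7 = 1817651/4797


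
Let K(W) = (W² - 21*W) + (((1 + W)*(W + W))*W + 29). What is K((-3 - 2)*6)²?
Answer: 2564510881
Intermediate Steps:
K(W) = 29 + W² - 21*W + 2*W²*(1 + W) (K(W) = (W² - 21*W) + (((1 + W)*(2*W))*W + 29) = (W² - 21*W) + ((2*W*(1 + W))*W + 29) = (W² - 21*W) + (2*W²*(1 + W) + 29) = (W² - 21*W) + (29 + 2*W²*(1 + W)) = 29 + W² - 21*W + 2*W²*(1 + W))
K((-3 - 2)*6)² = (29 - 21*(-3 - 2)*6 + 2*((-3 - 2)*6)³ + 3*((-3 - 2)*6)²)² = (29 - (-105)*6 + 2*(-5*6)³ + 3*(-5*6)²)² = (29 - 21*(-30) + 2*(-30)³ + 3*(-30)²)² = (29 + 630 + 2*(-27000) + 3*900)² = (29 + 630 - 54000 + 2700)² = (-50641)² = 2564510881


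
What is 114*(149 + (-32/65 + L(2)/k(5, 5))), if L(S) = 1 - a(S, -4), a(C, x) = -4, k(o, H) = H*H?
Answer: 1101924/65 ≈ 16953.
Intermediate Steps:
k(o, H) = H**2
L(S) = 5 (L(S) = 1 - 1*(-4) = 1 + 4 = 5)
114*(149 + (-32/65 + L(2)/k(5, 5))) = 114*(149 + (-32/65 + 5/(5**2))) = 114*(149 + (-32*1/65 + 5/25)) = 114*(149 + (-32/65 + 5*(1/25))) = 114*(149 + (-32/65 + 1/5)) = 114*(149 - 19/65) = 114*(9666/65) = 1101924/65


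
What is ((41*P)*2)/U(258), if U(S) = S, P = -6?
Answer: -82/43 ≈ -1.9070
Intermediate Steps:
((41*P)*2)/U(258) = ((41*(-6))*2)/258 = -246*2*(1/258) = -492*1/258 = -82/43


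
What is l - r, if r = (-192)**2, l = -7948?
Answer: -44812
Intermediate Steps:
r = 36864
l - r = -7948 - 1*36864 = -7948 - 36864 = -44812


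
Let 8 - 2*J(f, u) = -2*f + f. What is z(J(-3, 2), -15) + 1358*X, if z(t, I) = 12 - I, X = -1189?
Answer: -1614635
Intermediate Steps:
J(f, u) = 4 + f/2 (J(f, u) = 4 - (-2*f + f)/2 = 4 - (-1)*f/2 = 4 + f/2)
z(J(-3, 2), -15) + 1358*X = (12 - 1*(-15)) + 1358*(-1189) = (12 + 15) - 1614662 = 27 - 1614662 = -1614635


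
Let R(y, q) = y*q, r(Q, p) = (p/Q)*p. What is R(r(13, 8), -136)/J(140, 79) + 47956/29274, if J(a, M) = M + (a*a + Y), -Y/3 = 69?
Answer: 371393410/231571977 ≈ 1.6038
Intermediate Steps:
Y = -207 (Y = -3*69 = -207)
r(Q, p) = p²/Q
J(a, M) = -207 + M + a² (J(a, M) = M + (a*a - 207) = M + (a² - 207) = M + (-207 + a²) = -207 + M + a²)
R(y, q) = q*y
R(r(13, 8), -136)/J(140, 79) + 47956/29274 = (-136*8²/13)/(-207 + 79 + 140²) + 47956/29274 = (-136*64/13)/(-207 + 79 + 19600) + 47956*(1/29274) = -136*64/13/19472 + 23978/14637 = -8704/13*1/19472 + 23978/14637 = -544/15821 + 23978/14637 = 371393410/231571977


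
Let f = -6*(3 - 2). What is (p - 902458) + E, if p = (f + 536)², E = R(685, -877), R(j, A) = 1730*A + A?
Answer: -2139645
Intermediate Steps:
R(j, A) = 1731*A
E = -1518087 (E = 1731*(-877) = -1518087)
f = -6 (f = -6*1 = -6)
p = 280900 (p = (-6 + 536)² = 530² = 280900)
(p - 902458) + E = (280900 - 902458) - 1518087 = -621558 - 1518087 = -2139645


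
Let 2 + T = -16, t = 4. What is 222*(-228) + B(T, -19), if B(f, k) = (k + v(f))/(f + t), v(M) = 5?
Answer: -50615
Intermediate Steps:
T = -18 (T = -2 - 16 = -18)
B(f, k) = (5 + k)/(4 + f) (B(f, k) = (k + 5)/(f + 4) = (5 + k)/(4 + f))
222*(-228) + B(T, -19) = 222*(-228) + (5 - 19)/(4 - 18) = -50616 - 14/(-14) = -50616 - 1/14*(-14) = -50616 + 1 = -50615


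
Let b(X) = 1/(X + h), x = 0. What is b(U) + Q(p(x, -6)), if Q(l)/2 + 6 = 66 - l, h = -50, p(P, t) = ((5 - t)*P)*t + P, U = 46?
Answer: 479/4 ≈ 119.75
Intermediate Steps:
p(P, t) = P + P*t*(5 - t) (p(P, t) = (P*(5 - t))*t + P = P*t*(5 - t) + P = P + P*t*(5 - t))
Q(l) = 120 - 2*l (Q(l) = -12 + 2*(66 - l) = -12 + (132 - 2*l) = 120 - 2*l)
b(X) = 1/(-50 + X) (b(X) = 1/(X - 50) = 1/(-50 + X))
b(U) + Q(p(x, -6)) = 1/(-50 + 46) + (120 - 0*(1 - 1*(-6)² + 5*(-6))) = 1/(-4) + (120 - 0*(1 - 1*36 - 30)) = -¼ + (120 - 0*(1 - 36 - 30)) = -¼ + (120 - 0*(-65)) = -¼ + (120 - 2*0) = -¼ + (120 + 0) = -¼ + 120 = 479/4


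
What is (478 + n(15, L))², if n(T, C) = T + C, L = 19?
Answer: 262144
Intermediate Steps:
n(T, C) = C + T
(478 + n(15, L))² = (478 + (19 + 15))² = (478 + 34)² = 512² = 262144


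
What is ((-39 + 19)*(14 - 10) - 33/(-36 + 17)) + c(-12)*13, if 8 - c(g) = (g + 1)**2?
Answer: -29398/19 ≈ -1547.3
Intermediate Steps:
c(g) = 8 - (1 + g)**2 (c(g) = 8 - (g + 1)**2 = 8 - (1 + g)**2)
((-39 + 19)*(14 - 10) - 33/(-36 + 17)) + c(-12)*13 = ((-39 + 19)*(14 - 10) - 33/(-36 + 17)) + (8 - (1 - 12)**2)*13 = (-20*4 - 33/(-19)) + (8 - 1*(-11)**2)*13 = (-80 - 33*(-1)/19) + (8 - 1*121)*13 = (-80 - 1*(-33/19)) + (8 - 121)*13 = (-80 + 33/19) - 113*13 = -1487/19 - 1469 = -29398/19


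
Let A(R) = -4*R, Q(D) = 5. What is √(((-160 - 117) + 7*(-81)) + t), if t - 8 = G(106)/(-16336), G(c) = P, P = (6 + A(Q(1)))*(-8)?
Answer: I*√871487823/1021 ≈ 28.914*I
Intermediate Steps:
P = 112 (P = (6 - 4*5)*(-8) = (6 - 20)*(-8) = -14*(-8) = 112)
G(c) = 112
t = 8161/1021 (t = 8 + 112/(-16336) = 8 + 112*(-1/16336) = 8 - 7/1021 = 8161/1021 ≈ 7.9931)
√(((-160 - 117) + 7*(-81)) + t) = √(((-160 - 117) + 7*(-81)) + 8161/1021) = √((-277 - 567) + 8161/1021) = √(-844 + 8161/1021) = √(-853563/1021) = I*√871487823/1021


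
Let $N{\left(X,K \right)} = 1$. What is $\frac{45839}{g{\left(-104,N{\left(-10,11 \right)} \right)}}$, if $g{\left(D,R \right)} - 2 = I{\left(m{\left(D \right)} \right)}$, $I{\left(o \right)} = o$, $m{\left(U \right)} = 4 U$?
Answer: $- \frac{1993}{18} \approx -110.72$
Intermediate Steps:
$g{\left(D,R \right)} = 2 + 4 D$
$\frac{45839}{g{\left(-104,N{\left(-10,11 \right)} \right)}} = \frac{45839}{2 + 4 \left(-104\right)} = \frac{45839}{2 - 416} = \frac{45839}{-414} = 45839 \left(- \frac{1}{414}\right) = - \frac{1993}{18}$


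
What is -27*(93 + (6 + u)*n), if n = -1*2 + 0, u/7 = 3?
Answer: -1053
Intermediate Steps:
u = 21 (u = 7*3 = 21)
n = -2 (n = -2 + 0 = -2)
-27*(93 + (6 + u)*n) = -27*(93 + (6 + 21)*(-2)) = -27*(93 + 27*(-2)) = -27*(93 - 54) = -27*39 = -1053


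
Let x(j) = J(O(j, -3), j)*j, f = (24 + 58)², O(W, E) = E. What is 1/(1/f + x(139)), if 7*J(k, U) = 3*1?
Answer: 47068/2803915 ≈ 0.016787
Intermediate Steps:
J(k, U) = 3/7 (J(k, U) = (3*1)/7 = (⅐)*3 = 3/7)
f = 6724 (f = 82² = 6724)
x(j) = 3*j/7
1/(1/f + x(139)) = 1/(1/6724 + (3/7)*139) = 1/(1/6724 + 417/7) = 1/(2803915/47068) = 47068/2803915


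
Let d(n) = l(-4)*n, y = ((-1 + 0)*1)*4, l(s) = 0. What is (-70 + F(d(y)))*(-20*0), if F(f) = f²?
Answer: 0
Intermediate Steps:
y = -4 (y = -1*1*4 = -1*4 = -4)
d(n) = 0 (d(n) = 0*n = 0)
(-70 + F(d(y)))*(-20*0) = (-70 + 0²)*(-20*0) = (-70 + 0)*0 = -70*0 = 0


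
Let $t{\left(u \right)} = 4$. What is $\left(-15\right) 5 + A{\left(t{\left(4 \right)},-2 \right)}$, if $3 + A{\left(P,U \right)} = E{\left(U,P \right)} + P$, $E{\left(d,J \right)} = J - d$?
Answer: $-68$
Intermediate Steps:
$A{\left(P,U \right)} = -3 - U + 2 P$ ($A{\left(P,U \right)} = -3 + \left(\left(P - U\right) + P\right) = -3 + \left(- U + 2 P\right) = -3 - U + 2 P$)
$\left(-15\right) 5 + A{\left(t{\left(4 \right)},-2 \right)} = \left(-15\right) 5 - -7 = -75 + \left(-3 + 2 + 8\right) = -75 + 7 = -68$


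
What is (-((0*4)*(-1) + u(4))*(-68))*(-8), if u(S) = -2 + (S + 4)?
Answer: -3264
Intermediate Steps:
u(S) = 2 + S (u(S) = -2 + (4 + S) = 2 + S)
(-((0*4)*(-1) + u(4))*(-68))*(-8) = (-((0*4)*(-1) + (2 + 4))*(-68))*(-8) = (-(0*(-1) + 6)*(-68))*(-8) = (-(0 + 6)*(-68))*(-8) = (-1*6*(-68))*(-8) = -6*(-68)*(-8) = 408*(-8) = -3264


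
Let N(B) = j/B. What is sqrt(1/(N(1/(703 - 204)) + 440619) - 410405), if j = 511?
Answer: I*sqrt(49645717077464578)/347804 ≈ 640.63*I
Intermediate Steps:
N(B) = 511/B
sqrt(1/(N(1/(703 - 204)) + 440619) - 410405) = sqrt(1/(511/(1/(703 - 204)) + 440619) - 410405) = sqrt(1/(511/(1/499) + 440619) - 410405) = sqrt(1/(511*499 + 440619) - 410405) = sqrt(1/(254989 + 440619) - 410405) = sqrt(1/695608 - 410405) = sqrt(-285481001239/695608) = I*sqrt(49645717077464578)/347804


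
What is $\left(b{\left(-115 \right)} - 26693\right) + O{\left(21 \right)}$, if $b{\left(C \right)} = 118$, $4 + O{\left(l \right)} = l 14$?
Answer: $-26285$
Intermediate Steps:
$O{\left(l \right)} = -4 + 14 l$ ($O{\left(l \right)} = -4 + l 14 = -4 + 14 l$)
$\left(b{\left(-115 \right)} - 26693\right) + O{\left(21 \right)} = \left(118 - 26693\right) + \left(-4 + 14 \cdot 21\right) = -26575 + \left(-4 + 294\right) = -26575 + 290 = -26285$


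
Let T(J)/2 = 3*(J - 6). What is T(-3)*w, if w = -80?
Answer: 4320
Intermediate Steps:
T(J) = -36 + 6*J (T(J) = 2*(3*(J - 6)) = 2*(3*(-6 + J)) = 2*(-18 + 3*J) = -36 + 6*J)
T(-3)*w = (-36 + 6*(-3))*(-80) = (-36 - 18)*(-80) = -54*(-80) = 4320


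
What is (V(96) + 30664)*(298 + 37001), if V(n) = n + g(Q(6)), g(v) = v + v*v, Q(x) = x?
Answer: 1148883798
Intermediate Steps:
g(v) = v + v²
V(n) = 42 + n (V(n) = n + 6*(1 + 6) = n + 6*7 = n + 42 = 42 + n)
(V(96) + 30664)*(298 + 37001) = ((42 + 96) + 30664)*(298 + 37001) = (138 + 30664)*37299 = 30802*37299 = 1148883798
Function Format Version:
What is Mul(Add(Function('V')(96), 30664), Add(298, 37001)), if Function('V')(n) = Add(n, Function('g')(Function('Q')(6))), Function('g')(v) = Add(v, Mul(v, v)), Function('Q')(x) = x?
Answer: 1148883798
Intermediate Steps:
Function('g')(v) = Add(v, Pow(v, 2))
Function('V')(n) = Add(42, n) (Function('V')(n) = Add(n, Mul(6, Add(1, 6))) = Add(n, Mul(6, 7)) = Add(n, 42) = Add(42, n))
Mul(Add(Function('V')(96), 30664), Add(298, 37001)) = Mul(Add(Add(42, 96), 30664), Add(298, 37001)) = Mul(Add(138, 30664), 37299) = Mul(30802, 37299) = 1148883798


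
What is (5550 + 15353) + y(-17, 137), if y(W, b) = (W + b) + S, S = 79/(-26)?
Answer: 546519/26 ≈ 21020.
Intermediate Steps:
S = -79/26 (S = 79*(-1/26) = -79/26 ≈ -3.0385)
y(W, b) = -79/26 + W + b (y(W, b) = (W + b) - 79/26 = -79/26 + W + b)
(5550 + 15353) + y(-17, 137) = (5550 + 15353) + (-79/26 - 17 + 137) = 20903 + 3041/26 = 546519/26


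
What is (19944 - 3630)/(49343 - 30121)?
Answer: 8157/9611 ≈ 0.84871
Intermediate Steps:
(19944 - 3630)/(49343 - 30121) = 16314/19222 = 16314*(1/19222) = 8157/9611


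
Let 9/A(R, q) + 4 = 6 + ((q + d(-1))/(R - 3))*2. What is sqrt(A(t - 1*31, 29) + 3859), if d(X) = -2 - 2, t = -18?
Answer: sqrt(34809)/3 ≈ 62.191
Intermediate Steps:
d(X) = -4
A(R, q) = 9/(2 + 2*(-4 + q)/(-3 + R)) (A(R, q) = 9/(-4 + (6 + ((q - 4)/(R - 3))*2)) = 9/(-4 + (6 + ((-4 + q)/(-3 + R))*2)) = 9/(-4 + (6 + 2*(-4 + q)/(-3 + R))) = 9/(2 + 2*(-4 + q)/(-3 + R)))
sqrt(A(t - 1*31, 29) + 3859) = sqrt(9*(-3 + (-18 - 1*31))/(2*(-7 + (-18 - 1*31) + 29)) + 3859) = sqrt(9*(-3 + (-18 - 31))/(2*(-7 + (-18 - 31) + 29)) + 3859) = sqrt(9*(-3 - 49)/(2*(-7 - 49 + 29)) + 3859) = sqrt((9/2)*(-52)/(-27) + 3859) = sqrt((9/2)*(-1/27)*(-52) + 3859) = sqrt(26/3 + 3859) = sqrt(11603/3) = sqrt(34809)/3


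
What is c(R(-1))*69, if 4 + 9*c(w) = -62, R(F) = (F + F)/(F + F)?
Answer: -506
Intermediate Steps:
R(F) = 1 (R(F) = (2*F)/((2*F)) = (2*F)*(1/(2*F)) = 1)
c(w) = -22/3 (c(w) = -4/9 + (⅑)*(-62) = -4/9 - 62/9 = -22/3)
c(R(-1))*69 = -22/3*69 = -506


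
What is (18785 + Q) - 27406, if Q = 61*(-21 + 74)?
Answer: -5388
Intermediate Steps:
Q = 3233 (Q = 61*53 = 3233)
(18785 + Q) - 27406 = (18785 + 3233) - 27406 = 22018 - 27406 = -5388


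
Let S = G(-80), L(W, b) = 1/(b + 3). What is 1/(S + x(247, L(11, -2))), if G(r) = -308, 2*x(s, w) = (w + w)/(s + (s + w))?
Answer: -495/152459 ≈ -0.0032468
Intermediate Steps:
L(W, b) = 1/(3 + b)
x(s, w) = w/(w + 2*s) (x(s, w) = ((w + w)/(s + (s + w)))/2 = ((2*w)/(w + 2*s))/2 = (2*w/(w + 2*s))/2 = w/(w + 2*s))
S = -308
1/(S + x(247, L(11, -2))) = 1/(-308 + 1/((3 - 2)*(1/(3 - 2) + 2*247))) = 1/(-308 + 1/(1*(1/1 + 494))) = 1/(-308 + 1/(1 + 494)) = 1/(-308 + 1/495) = 1/(-152459/495) = -495/152459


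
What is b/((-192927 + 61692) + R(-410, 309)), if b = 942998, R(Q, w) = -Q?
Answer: -942998/130825 ≈ -7.2081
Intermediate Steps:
b/((-192927 + 61692) + R(-410, 309)) = 942998/((-192927 + 61692) - 1*(-410)) = 942998/(-131235 + 410) = 942998/(-130825) = 942998*(-1/130825) = -942998/130825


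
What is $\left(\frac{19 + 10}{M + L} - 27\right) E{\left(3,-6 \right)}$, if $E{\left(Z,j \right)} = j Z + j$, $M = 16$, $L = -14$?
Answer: $300$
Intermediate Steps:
$E{\left(Z,j \right)} = j + Z j$ ($E{\left(Z,j \right)} = Z j + j = j + Z j$)
$\left(\frac{19 + 10}{M + L} - 27\right) E{\left(3,-6 \right)} = \left(\frac{19 + 10}{16 - 14} - 27\right) \left(- 6 \left(1 + 3\right)\right) = \left(\frac{29}{2} - 27\right) \left(\left(-6\right) 4\right) = \left(29 \cdot \frac{1}{2} - 27\right) \left(-24\right) = \left(\frac{29}{2} - 27\right) \left(-24\right) = \left(- \frac{25}{2}\right) \left(-24\right) = 300$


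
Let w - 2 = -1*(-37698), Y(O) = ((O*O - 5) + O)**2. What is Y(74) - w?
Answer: 30709325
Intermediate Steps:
Y(O) = (-5 + O + O**2)**2 (Y(O) = ((O**2 - 5) + O)**2 = ((-5 + O**2) + O)**2 = (-5 + O + O**2)**2)
w = 37700 (w = 2 - 1*(-37698) = 2 + 37698 = 37700)
Y(74) - w = (-5 + 74 + 74**2)**2 - 1*37700 = (-5 + 74 + 5476)**2 - 37700 = 5545**2 - 37700 = 30747025 - 37700 = 30709325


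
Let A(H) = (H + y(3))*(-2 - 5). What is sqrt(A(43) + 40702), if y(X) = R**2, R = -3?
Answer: 9*sqrt(498) ≈ 200.84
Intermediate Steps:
y(X) = 9 (y(X) = (-3)**2 = 9)
A(H) = -63 - 7*H (A(H) = (H + 9)*(-2 - 5) = (9 + H)*(-7) = -63 - 7*H)
sqrt(A(43) + 40702) = sqrt((-63 - 7*43) + 40702) = sqrt((-63 - 301) + 40702) = sqrt(-364 + 40702) = sqrt(40338) = 9*sqrt(498)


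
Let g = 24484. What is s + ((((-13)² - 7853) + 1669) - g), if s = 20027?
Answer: -10472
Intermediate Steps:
s + ((((-13)² - 7853) + 1669) - g) = 20027 + ((((-13)² - 7853) + 1669) - 1*24484) = 20027 + (((169 - 7853) + 1669) - 24484) = 20027 + ((-7684 + 1669) - 24484) = 20027 + (-6015 - 24484) = 20027 - 30499 = -10472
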